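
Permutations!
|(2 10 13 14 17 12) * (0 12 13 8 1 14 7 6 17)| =|(0 12 2 10 8 1 14)(6 17 13 7)| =28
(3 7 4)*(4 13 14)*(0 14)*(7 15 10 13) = (0 14 4 3 15 10 13) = [14, 1, 2, 15, 3, 5, 6, 7, 8, 9, 13, 11, 12, 0, 4, 10]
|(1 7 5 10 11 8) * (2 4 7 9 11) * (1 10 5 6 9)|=8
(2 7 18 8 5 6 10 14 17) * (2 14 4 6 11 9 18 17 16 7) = (4 6 10)(5 11 9 18 8)(7 17 14 16) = [0, 1, 2, 3, 6, 11, 10, 17, 5, 18, 4, 9, 12, 13, 16, 15, 7, 14, 8]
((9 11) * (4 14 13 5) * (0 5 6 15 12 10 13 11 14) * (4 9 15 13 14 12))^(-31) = (0 14 5 11 9 15 12 4 10)(6 13)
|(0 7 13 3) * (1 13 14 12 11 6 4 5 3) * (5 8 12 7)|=30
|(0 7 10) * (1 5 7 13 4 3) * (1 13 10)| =6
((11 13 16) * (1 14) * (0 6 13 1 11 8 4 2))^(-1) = (0 2 4 8 16 13 6)(1 11 14)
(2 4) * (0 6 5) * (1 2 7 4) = (0 6 5)(1 2)(4 7) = [6, 2, 1, 3, 7, 0, 5, 4]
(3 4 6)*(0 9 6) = (0 9 6 3 4) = [9, 1, 2, 4, 0, 5, 3, 7, 8, 6]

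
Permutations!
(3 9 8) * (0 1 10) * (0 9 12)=(0 1 10 9 8 3 12)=[1, 10, 2, 12, 4, 5, 6, 7, 3, 8, 9, 11, 0]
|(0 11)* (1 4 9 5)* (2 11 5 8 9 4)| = 10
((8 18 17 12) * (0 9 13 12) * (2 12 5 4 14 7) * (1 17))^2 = ((0 9 13 5 4 14 7 2 12 8 18 1 17))^2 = (0 13 4 7 12 18 17 9 5 14 2 8 1)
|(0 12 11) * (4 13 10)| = 3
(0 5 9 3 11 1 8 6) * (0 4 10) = (0 5 9 3 11 1 8 6 4 10) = [5, 8, 2, 11, 10, 9, 4, 7, 6, 3, 0, 1]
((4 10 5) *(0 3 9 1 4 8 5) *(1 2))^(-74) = (0 2 10 9 4 3 1)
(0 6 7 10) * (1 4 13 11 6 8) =(0 8 1 4 13 11 6 7 10) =[8, 4, 2, 3, 13, 5, 7, 10, 1, 9, 0, 6, 12, 11]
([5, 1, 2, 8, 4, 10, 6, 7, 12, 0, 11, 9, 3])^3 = [11, 1, 2, 3, 4, 9, 6, 7, 8, 10, 0, 5, 12]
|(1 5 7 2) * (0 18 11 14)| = 4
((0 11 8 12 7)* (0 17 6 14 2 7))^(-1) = ((0 11 8 12)(2 7 17 6 14))^(-1) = (0 12 8 11)(2 14 6 17 7)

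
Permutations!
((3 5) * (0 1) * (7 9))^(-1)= (0 1)(3 5)(7 9)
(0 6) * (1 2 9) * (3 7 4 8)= [6, 2, 9, 7, 8, 5, 0, 4, 3, 1]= (0 6)(1 2 9)(3 7 4 8)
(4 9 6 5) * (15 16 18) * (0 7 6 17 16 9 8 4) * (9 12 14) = [7, 1, 2, 3, 8, 0, 5, 6, 4, 17, 10, 11, 14, 13, 9, 12, 18, 16, 15] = (0 7 6 5)(4 8)(9 17 16 18 15 12 14)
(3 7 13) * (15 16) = (3 7 13)(15 16) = [0, 1, 2, 7, 4, 5, 6, 13, 8, 9, 10, 11, 12, 3, 14, 16, 15]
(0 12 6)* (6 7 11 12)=(0 6)(7 11 12)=[6, 1, 2, 3, 4, 5, 0, 11, 8, 9, 10, 12, 7]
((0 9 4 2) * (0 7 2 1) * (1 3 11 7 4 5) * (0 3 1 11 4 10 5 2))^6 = ((0 9 2 10 5 11 7)(1 3 4))^6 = (0 7 11 5 10 2 9)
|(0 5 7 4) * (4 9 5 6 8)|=|(0 6 8 4)(5 7 9)|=12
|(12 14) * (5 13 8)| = 6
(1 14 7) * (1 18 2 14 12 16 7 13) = (1 12 16 7 18 2 14 13) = [0, 12, 14, 3, 4, 5, 6, 18, 8, 9, 10, 11, 16, 1, 13, 15, 7, 17, 2]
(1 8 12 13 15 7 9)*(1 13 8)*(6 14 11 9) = (6 14 11 9 13 15 7)(8 12) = [0, 1, 2, 3, 4, 5, 14, 6, 12, 13, 10, 9, 8, 15, 11, 7]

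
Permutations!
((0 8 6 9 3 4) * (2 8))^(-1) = ((0 2 8 6 9 3 4))^(-1) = (0 4 3 9 6 8 2)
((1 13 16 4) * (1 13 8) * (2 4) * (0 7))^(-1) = ((0 7)(1 8)(2 4 13 16))^(-1) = (0 7)(1 8)(2 16 13 4)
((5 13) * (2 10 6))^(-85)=(2 6 10)(5 13)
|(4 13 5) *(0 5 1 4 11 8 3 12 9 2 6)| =|(0 5 11 8 3 12 9 2 6)(1 4 13)| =9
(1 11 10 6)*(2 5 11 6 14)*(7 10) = (1 6)(2 5 11 7 10 14) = [0, 6, 5, 3, 4, 11, 1, 10, 8, 9, 14, 7, 12, 13, 2]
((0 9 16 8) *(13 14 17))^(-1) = ((0 9 16 8)(13 14 17))^(-1) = (0 8 16 9)(13 17 14)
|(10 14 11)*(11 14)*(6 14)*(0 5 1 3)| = |(0 5 1 3)(6 14)(10 11)| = 4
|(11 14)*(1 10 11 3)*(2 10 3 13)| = 10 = |(1 3)(2 10 11 14 13)|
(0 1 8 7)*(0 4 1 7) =(0 7 4 1 8) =[7, 8, 2, 3, 1, 5, 6, 4, 0]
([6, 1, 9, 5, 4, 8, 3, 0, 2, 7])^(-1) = [7, 1, 8, 6, 4, 3, 0, 9, 5, 2]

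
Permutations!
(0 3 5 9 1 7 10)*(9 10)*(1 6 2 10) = (0 3 5 1 7 9 6 2 10) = [3, 7, 10, 5, 4, 1, 2, 9, 8, 6, 0]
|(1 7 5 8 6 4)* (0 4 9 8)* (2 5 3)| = |(0 4 1 7 3 2 5)(6 9 8)| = 21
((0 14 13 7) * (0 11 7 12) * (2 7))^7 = ((0 14 13 12)(2 7 11))^7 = (0 12 13 14)(2 7 11)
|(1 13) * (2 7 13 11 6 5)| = |(1 11 6 5 2 7 13)| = 7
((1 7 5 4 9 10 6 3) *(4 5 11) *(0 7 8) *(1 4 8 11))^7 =(0 1 8 7 11)(3 9 6 4 10)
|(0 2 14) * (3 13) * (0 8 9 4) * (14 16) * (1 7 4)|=|(0 2 16 14 8 9 1 7 4)(3 13)|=18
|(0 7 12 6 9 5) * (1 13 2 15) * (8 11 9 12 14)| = |(0 7 14 8 11 9 5)(1 13 2 15)(6 12)| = 28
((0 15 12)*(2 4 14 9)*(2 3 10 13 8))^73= (0 15 12)(2 4 14 9 3 10 13 8)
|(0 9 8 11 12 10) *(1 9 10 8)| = |(0 10)(1 9)(8 11 12)| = 6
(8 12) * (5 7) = (5 7)(8 12) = [0, 1, 2, 3, 4, 7, 6, 5, 12, 9, 10, 11, 8]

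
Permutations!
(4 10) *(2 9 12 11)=(2 9 12 11)(4 10)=[0, 1, 9, 3, 10, 5, 6, 7, 8, 12, 4, 2, 11]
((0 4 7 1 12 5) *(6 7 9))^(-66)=(0 12 7 9)(1 6 4 5)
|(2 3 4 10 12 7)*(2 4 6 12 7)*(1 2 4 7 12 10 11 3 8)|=6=|(1 2 8)(3 6 10 12 4 11)|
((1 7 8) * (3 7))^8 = (8)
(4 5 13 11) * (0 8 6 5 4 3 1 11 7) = (0 8 6 5 13 7)(1 11 3) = [8, 11, 2, 1, 4, 13, 5, 0, 6, 9, 10, 3, 12, 7]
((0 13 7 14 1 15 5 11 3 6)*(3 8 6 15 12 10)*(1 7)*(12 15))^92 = (0 5)(1 8)(3 10 12)(6 15)(11 13)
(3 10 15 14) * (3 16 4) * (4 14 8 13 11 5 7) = (3 10 15 8 13 11 5 7 4)(14 16) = [0, 1, 2, 10, 3, 7, 6, 4, 13, 9, 15, 5, 12, 11, 16, 8, 14]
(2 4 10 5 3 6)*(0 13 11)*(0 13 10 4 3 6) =[10, 1, 3, 0, 4, 6, 2, 7, 8, 9, 5, 13, 12, 11] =(0 10 5 6 2 3)(11 13)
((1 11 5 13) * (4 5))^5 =((1 11 4 5 13))^5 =(13)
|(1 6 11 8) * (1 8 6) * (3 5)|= |(3 5)(6 11)|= 2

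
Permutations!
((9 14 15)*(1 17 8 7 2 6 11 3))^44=(1 2)(3 7)(6 17)(8 11)(9 15 14)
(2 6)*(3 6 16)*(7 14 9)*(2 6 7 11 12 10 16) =(3 7 14 9 11 12 10 16) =[0, 1, 2, 7, 4, 5, 6, 14, 8, 11, 16, 12, 10, 13, 9, 15, 3]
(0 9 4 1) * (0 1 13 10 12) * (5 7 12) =(0 9 4 13 10 5 7 12) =[9, 1, 2, 3, 13, 7, 6, 12, 8, 4, 5, 11, 0, 10]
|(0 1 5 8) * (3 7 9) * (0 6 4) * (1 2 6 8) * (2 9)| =|(0 9 3 7 2 6 4)(1 5)| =14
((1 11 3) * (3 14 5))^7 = (1 14 3 11 5)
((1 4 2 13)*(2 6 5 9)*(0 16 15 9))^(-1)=((0 16 15 9 2 13 1 4 6 5))^(-1)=(0 5 6 4 1 13 2 9 15 16)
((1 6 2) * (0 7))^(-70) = ((0 7)(1 6 2))^(-70) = (7)(1 2 6)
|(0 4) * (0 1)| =|(0 4 1)| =3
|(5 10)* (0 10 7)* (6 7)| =5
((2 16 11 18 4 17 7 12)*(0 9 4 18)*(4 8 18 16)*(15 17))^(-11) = ((0 9 8 18 16 11)(2 4 15 17 7 12))^(-11) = (0 9 8 18 16 11)(2 4 15 17 7 12)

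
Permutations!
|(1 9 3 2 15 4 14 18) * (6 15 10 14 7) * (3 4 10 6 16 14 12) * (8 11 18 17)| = 30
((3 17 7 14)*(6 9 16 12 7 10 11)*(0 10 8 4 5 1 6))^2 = (0 11 10)(1 9 12 14 17 4)(3 8 5 6 16 7)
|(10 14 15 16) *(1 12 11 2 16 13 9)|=10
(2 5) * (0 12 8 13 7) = (0 12 8 13 7)(2 5) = [12, 1, 5, 3, 4, 2, 6, 0, 13, 9, 10, 11, 8, 7]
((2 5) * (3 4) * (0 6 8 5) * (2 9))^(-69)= ((0 6 8 5 9 2)(3 4))^(-69)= (0 5)(2 8)(3 4)(6 9)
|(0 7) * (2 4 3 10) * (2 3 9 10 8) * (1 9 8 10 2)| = |(0 7)(1 9 2 4 8)(3 10)| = 10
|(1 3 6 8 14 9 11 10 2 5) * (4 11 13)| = 12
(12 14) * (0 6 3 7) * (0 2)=(0 6 3 7 2)(12 14)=[6, 1, 0, 7, 4, 5, 3, 2, 8, 9, 10, 11, 14, 13, 12]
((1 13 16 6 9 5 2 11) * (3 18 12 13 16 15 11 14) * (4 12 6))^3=(1 12 11 4 15 16 13)(2 18 5 3 9 14 6)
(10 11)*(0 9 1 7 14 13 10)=(0 9 1 7 14 13 10 11)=[9, 7, 2, 3, 4, 5, 6, 14, 8, 1, 11, 0, 12, 10, 13]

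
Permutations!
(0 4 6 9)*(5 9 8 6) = [4, 1, 2, 3, 5, 9, 8, 7, 6, 0] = (0 4 5 9)(6 8)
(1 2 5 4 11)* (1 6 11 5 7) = (1 2 7)(4 5)(6 11) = [0, 2, 7, 3, 5, 4, 11, 1, 8, 9, 10, 6]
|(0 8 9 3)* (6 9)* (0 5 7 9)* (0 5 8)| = 6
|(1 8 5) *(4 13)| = 6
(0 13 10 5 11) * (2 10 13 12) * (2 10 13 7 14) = (0 12 10 5 11)(2 13 7 14) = [12, 1, 13, 3, 4, 11, 6, 14, 8, 9, 5, 0, 10, 7, 2]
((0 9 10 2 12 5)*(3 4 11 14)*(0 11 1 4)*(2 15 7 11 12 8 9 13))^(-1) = (0 3 14 11 7 15 10 9 8 2 13)(1 4)(5 12)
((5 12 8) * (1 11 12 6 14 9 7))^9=(14)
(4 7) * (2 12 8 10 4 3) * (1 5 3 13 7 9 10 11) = (1 5 3 2 12 8 11)(4 9 10)(7 13) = [0, 5, 12, 2, 9, 3, 6, 13, 11, 10, 4, 1, 8, 7]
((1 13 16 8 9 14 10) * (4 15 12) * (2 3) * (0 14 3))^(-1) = (0 2 3 9 8 16 13 1 10 14)(4 12 15)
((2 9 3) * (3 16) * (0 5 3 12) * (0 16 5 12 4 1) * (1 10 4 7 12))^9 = ((0 1)(2 9 5 3)(4 10)(7 12 16))^9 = (16)(0 1)(2 9 5 3)(4 10)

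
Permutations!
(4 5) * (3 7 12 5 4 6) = [0, 1, 2, 7, 4, 6, 3, 12, 8, 9, 10, 11, 5] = (3 7 12 5 6)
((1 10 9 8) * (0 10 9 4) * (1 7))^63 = (10)(1 7 8 9)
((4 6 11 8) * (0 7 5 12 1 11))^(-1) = (0 6 4 8 11 1 12 5 7)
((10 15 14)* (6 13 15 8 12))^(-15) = (6 12 8 10 14 15 13) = ((6 13 15 14 10 8 12))^(-15)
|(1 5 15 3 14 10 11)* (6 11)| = |(1 5 15 3 14 10 6 11)| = 8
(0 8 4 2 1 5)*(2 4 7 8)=(0 2 1 5)(7 8)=[2, 5, 1, 3, 4, 0, 6, 8, 7]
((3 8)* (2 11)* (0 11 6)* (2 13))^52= ((0 11 13 2 6)(3 8))^52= (0 13 6 11 2)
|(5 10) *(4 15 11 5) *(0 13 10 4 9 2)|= |(0 13 10 9 2)(4 15 11 5)|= 20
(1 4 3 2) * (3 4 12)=(1 12 3 2)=[0, 12, 1, 2, 4, 5, 6, 7, 8, 9, 10, 11, 3]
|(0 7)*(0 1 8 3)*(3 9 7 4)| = 12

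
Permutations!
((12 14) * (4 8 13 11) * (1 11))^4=(14)(1 13 8 4 11)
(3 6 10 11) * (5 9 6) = (3 5 9 6 10 11) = [0, 1, 2, 5, 4, 9, 10, 7, 8, 6, 11, 3]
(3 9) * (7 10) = [0, 1, 2, 9, 4, 5, 6, 10, 8, 3, 7] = (3 9)(7 10)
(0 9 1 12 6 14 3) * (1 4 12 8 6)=(0 9 4 12 1 8 6 14 3)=[9, 8, 2, 0, 12, 5, 14, 7, 6, 4, 10, 11, 1, 13, 3]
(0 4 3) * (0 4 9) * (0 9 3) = [3, 1, 2, 4, 0, 5, 6, 7, 8, 9] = (9)(0 3 4)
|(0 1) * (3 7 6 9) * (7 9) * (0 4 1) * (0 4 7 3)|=|(0 4 1 7 6 3 9)|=7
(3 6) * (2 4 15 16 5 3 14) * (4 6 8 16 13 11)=[0, 1, 6, 8, 15, 3, 14, 7, 16, 9, 10, 4, 12, 11, 2, 13, 5]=(2 6 14)(3 8 16 5)(4 15 13 11)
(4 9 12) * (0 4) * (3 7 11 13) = (0 4 9 12)(3 7 11 13) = [4, 1, 2, 7, 9, 5, 6, 11, 8, 12, 10, 13, 0, 3]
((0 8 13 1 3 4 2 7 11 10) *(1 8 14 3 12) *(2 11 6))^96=(14)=((0 14 3 4 11 10)(1 12)(2 7 6)(8 13))^96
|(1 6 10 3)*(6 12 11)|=|(1 12 11 6 10 3)|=6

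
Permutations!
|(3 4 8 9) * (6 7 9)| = |(3 4 8 6 7 9)| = 6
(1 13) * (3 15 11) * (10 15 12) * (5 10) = (1 13)(3 12 5 10 15 11) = [0, 13, 2, 12, 4, 10, 6, 7, 8, 9, 15, 3, 5, 1, 14, 11]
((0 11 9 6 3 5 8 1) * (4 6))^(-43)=(0 9 6 5 1 11 4 3 8)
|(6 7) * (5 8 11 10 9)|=|(5 8 11 10 9)(6 7)|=10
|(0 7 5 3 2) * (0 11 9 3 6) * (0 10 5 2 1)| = |(0 7 2 11 9 3 1)(5 6 10)| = 21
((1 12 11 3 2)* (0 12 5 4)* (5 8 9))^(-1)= (0 4 5 9 8 1 2 3 11 12)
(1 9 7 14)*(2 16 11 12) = (1 9 7 14)(2 16 11 12) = [0, 9, 16, 3, 4, 5, 6, 14, 8, 7, 10, 12, 2, 13, 1, 15, 11]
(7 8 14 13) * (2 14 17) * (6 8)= (2 14 13 7 6 8 17)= [0, 1, 14, 3, 4, 5, 8, 6, 17, 9, 10, 11, 12, 7, 13, 15, 16, 2]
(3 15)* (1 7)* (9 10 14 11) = (1 7)(3 15)(9 10 14 11) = [0, 7, 2, 15, 4, 5, 6, 1, 8, 10, 14, 9, 12, 13, 11, 3]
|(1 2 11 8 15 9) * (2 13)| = 7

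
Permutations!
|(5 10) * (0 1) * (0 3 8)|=|(0 1 3 8)(5 10)|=4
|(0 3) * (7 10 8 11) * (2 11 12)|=6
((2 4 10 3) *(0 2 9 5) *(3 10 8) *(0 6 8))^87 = ((10)(0 2 4)(3 9 5 6 8))^87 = (10)(3 5 8 9 6)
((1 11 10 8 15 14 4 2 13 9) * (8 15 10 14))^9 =(15)(1 14 2 9 11 4 13)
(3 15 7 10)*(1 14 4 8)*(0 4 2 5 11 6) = [4, 14, 5, 15, 8, 11, 0, 10, 1, 9, 3, 6, 12, 13, 2, 7] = (0 4 8 1 14 2 5 11 6)(3 15 7 10)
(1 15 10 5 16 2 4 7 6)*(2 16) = [0, 15, 4, 3, 7, 2, 1, 6, 8, 9, 5, 11, 12, 13, 14, 10, 16] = (16)(1 15 10 5 2 4 7 6)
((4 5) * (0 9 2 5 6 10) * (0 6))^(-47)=(0 5 9 4 2)(6 10)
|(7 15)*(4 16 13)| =|(4 16 13)(7 15)| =6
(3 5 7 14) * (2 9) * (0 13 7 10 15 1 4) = [13, 4, 9, 5, 0, 10, 6, 14, 8, 2, 15, 11, 12, 7, 3, 1] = (0 13 7 14 3 5 10 15 1 4)(2 9)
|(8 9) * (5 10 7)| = 6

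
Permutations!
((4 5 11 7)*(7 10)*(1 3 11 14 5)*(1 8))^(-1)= ((1 3 11 10 7 4 8)(5 14))^(-1)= (1 8 4 7 10 11 3)(5 14)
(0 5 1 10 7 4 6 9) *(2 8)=(0 5 1 10 7 4 6 9)(2 8)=[5, 10, 8, 3, 6, 1, 9, 4, 2, 0, 7]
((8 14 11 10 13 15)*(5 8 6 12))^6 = (5 15 11)(6 10 8)(12 13 14)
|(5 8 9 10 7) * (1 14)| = 10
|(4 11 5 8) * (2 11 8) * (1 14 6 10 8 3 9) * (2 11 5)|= |(1 14 6 10 8 4 3 9)(2 5 11)|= 24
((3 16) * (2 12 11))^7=((2 12 11)(3 16))^7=(2 12 11)(3 16)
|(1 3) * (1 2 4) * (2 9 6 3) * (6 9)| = |(9)(1 2 4)(3 6)| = 6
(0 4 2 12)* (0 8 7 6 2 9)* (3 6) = (0 4 9)(2 12 8 7 3 6) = [4, 1, 12, 6, 9, 5, 2, 3, 7, 0, 10, 11, 8]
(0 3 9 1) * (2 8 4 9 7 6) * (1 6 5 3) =(0 1)(2 8 4 9 6)(3 7 5) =[1, 0, 8, 7, 9, 3, 2, 5, 4, 6]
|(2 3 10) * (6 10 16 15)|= 6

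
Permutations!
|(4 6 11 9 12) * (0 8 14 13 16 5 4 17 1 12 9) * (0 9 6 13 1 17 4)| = 9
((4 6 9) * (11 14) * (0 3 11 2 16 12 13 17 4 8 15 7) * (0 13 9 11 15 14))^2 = ((0 3 15 7 13 17 4 6 11)(2 16 12 9 8 14))^2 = (0 15 13 4 11 3 7 17 6)(2 12 8)(9 14 16)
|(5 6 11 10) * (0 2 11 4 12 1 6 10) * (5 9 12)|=|(0 2 11)(1 6 4 5 10 9 12)|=21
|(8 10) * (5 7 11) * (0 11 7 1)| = 4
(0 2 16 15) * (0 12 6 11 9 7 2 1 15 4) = [1, 15, 16, 3, 0, 5, 11, 2, 8, 7, 10, 9, 6, 13, 14, 12, 4] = (0 1 15 12 6 11 9 7 2 16 4)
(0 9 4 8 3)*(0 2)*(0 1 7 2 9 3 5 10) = (0 3 9 4 8 5 10)(1 7 2) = [3, 7, 1, 9, 8, 10, 6, 2, 5, 4, 0]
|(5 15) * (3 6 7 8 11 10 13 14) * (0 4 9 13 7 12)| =8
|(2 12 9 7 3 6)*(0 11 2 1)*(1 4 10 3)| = 28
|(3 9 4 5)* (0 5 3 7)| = |(0 5 7)(3 9 4)| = 3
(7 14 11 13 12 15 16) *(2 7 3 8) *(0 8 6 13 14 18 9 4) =(0 8 2 7 18 9 4)(3 6 13 12 15 16)(11 14) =[8, 1, 7, 6, 0, 5, 13, 18, 2, 4, 10, 14, 15, 12, 11, 16, 3, 17, 9]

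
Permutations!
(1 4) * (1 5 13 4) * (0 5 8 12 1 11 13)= (0 5)(1 11 13 4 8 12)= [5, 11, 2, 3, 8, 0, 6, 7, 12, 9, 10, 13, 1, 4]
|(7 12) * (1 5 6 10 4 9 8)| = 14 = |(1 5 6 10 4 9 8)(7 12)|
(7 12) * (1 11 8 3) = [0, 11, 2, 1, 4, 5, 6, 12, 3, 9, 10, 8, 7] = (1 11 8 3)(7 12)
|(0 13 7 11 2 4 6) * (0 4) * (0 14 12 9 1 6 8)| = |(0 13 7 11 2 14 12 9 1 6 4 8)| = 12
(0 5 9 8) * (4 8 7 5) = (0 4 8)(5 9 7) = [4, 1, 2, 3, 8, 9, 6, 5, 0, 7]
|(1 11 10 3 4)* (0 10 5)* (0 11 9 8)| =|(0 10 3 4 1 9 8)(5 11)| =14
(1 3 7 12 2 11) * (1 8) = (1 3 7 12 2 11 8) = [0, 3, 11, 7, 4, 5, 6, 12, 1, 9, 10, 8, 2]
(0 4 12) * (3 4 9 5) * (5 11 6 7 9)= (0 5 3 4 12)(6 7 9 11)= [5, 1, 2, 4, 12, 3, 7, 9, 8, 11, 10, 6, 0]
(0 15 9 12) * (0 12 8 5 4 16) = (0 15 9 8 5 4 16) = [15, 1, 2, 3, 16, 4, 6, 7, 5, 8, 10, 11, 12, 13, 14, 9, 0]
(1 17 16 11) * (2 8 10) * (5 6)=(1 17 16 11)(2 8 10)(5 6)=[0, 17, 8, 3, 4, 6, 5, 7, 10, 9, 2, 1, 12, 13, 14, 15, 11, 16]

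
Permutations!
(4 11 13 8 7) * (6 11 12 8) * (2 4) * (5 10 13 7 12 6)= (2 4 6 11 7)(5 10 13)(8 12)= [0, 1, 4, 3, 6, 10, 11, 2, 12, 9, 13, 7, 8, 5]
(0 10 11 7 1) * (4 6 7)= [10, 0, 2, 3, 6, 5, 7, 1, 8, 9, 11, 4]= (0 10 11 4 6 7 1)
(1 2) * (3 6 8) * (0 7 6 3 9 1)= (0 7 6 8 9 1 2)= [7, 2, 0, 3, 4, 5, 8, 6, 9, 1]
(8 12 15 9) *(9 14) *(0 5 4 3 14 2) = [5, 1, 0, 14, 3, 4, 6, 7, 12, 8, 10, 11, 15, 13, 9, 2] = (0 5 4 3 14 9 8 12 15 2)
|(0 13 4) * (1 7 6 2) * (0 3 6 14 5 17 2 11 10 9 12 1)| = 15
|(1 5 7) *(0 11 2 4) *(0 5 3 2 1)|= 8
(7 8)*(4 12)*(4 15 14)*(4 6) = (4 12 15 14 6)(7 8) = [0, 1, 2, 3, 12, 5, 4, 8, 7, 9, 10, 11, 15, 13, 6, 14]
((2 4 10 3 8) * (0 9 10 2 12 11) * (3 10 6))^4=(0 8 9 12 6 11 3)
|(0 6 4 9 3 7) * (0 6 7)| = 6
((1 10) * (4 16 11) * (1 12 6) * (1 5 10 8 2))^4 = (1 8 2)(4 16 11)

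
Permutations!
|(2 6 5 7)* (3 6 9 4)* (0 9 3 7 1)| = 9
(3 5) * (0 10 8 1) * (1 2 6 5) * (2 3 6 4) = (0 10 8 3 1)(2 4)(5 6) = [10, 0, 4, 1, 2, 6, 5, 7, 3, 9, 8]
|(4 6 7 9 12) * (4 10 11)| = |(4 6 7 9 12 10 11)| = 7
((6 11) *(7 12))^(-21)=(6 11)(7 12)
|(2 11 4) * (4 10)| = |(2 11 10 4)| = 4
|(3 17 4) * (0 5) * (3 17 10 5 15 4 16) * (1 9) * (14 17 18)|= |(0 15 4 18 14 17 16 3 10 5)(1 9)|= 10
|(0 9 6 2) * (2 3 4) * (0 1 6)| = |(0 9)(1 6 3 4 2)| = 10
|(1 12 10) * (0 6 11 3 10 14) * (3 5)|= |(0 6 11 5 3 10 1 12 14)|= 9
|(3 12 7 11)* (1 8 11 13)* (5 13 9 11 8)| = 15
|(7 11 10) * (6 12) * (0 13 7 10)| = |(0 13 7 11)(6 12)| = 4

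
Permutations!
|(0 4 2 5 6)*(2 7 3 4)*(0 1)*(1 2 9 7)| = 6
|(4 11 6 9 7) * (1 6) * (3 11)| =7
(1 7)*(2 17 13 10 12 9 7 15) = (1 15 2 17 13 10 12 9 7) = [0, 15, 17, 3, 4, 5, 6, 1, 8, 7, 12, 11, 9, 10, 14, 2, 16, 13]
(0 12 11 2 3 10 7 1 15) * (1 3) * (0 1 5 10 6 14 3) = (0 12 11 2 5 10 7)(1 15)(3 6 14) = [12, 15, 5, 6, 4, 10, 14, 0, 8, 9, 7, 2, 11, 13, 3, 1]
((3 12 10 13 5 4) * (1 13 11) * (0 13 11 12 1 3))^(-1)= ((0 13 5 4)(1 11 3)(10 12))^(-1)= (0 4 5 13)(1 3 11)(10 12)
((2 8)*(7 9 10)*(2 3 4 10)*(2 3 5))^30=(10)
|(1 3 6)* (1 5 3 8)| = 6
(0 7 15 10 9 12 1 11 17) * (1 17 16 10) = [7, 11, 2, 3, 4, 5, 6, 15, 8, 12, 9, 16, 17, 13, 14, 1, 10, 0] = (0 7 15 1 11 16 10 9 12 17)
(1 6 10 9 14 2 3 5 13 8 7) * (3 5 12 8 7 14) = (1 6 10 9 3 12 8 14 2 5 13 7) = [0, 6, 5, 12, 4, 13, 10, 1, 14, 3, 9, 11, 8, 7, 2]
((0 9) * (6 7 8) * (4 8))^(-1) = (0 9)(4 7 6 8) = ((0 9)(4 8 6 7))^(-1)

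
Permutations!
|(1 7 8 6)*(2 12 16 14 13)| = 20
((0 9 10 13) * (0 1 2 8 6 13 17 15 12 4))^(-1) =(0 4 12 15 17 10 9)(1 13 6 8 2)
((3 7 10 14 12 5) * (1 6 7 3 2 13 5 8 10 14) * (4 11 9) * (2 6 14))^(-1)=(1 10 8 12 14)(2 7 6 5 13)(4 9 11)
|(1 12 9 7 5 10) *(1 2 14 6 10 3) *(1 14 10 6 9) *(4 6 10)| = 20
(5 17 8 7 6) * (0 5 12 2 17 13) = (0 5 13)(2 17 8 7 6 12) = [5, 1, 17, 3, 4, 13, 12, 6, 7, 9, 10, 11, 2, 0, 14, 15, 16, 8]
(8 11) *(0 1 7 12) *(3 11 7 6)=(0 1 6 3 11 8 7 12)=[1, 6, 2, 11, 4, 5, 3, 12, 7, 9, 10, 8, 0]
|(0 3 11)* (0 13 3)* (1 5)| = 6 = |(1 5)(3 11 13)|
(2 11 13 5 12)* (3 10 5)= [0, 1, 11, 10, 4, 12, 6, 7, 8, 9, 5, 13, 2, 3]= (2 11 13 3 10 5 12)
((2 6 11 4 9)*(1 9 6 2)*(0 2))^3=((0 2)(1 9)(4 6 11))^3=(11)(0 2)(1 9)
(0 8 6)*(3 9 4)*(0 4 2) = [8, 1, 0, 9, 3, 5, 4, 7, 6, 2] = (0 8 6 4 3 9 2)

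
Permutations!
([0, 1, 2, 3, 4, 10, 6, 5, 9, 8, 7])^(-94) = (5 7 10)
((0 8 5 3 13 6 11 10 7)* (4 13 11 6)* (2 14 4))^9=(0 5 11 7 8 3 10)(2 14 4 13)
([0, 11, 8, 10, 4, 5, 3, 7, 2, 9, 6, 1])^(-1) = (1 11)(2 8)(3 6 10)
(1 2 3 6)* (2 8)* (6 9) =(1 8 2 3 9 6) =[0, 8, 3, 9, 4, 5, 1, 7, 2, 6]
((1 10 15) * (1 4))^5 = (1 10 15 4) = ((1 10 15 4))^5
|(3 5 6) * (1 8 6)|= 5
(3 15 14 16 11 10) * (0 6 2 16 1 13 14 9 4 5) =(0 6 2 16 11 10 3 15 9 4 5)(1 13 14) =[6, 13, 16, 15, 5, 0, 2, 7, 8, 4, 3, 10, 12, 14, 1, 9, 11]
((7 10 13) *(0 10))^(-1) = (0 7 13 10)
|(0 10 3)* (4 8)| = |(0 10 3)(4 8)| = 6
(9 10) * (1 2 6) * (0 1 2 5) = (0 1 5)(2 6)(9 10) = [1, 5, 6, 3, 4, 0, 2, 7, 8, 10, 9]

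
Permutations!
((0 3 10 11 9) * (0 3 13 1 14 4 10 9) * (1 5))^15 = (0 11 10 4 14 1 5 13)(3 9)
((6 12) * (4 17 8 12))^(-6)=(4 6 12 8 17)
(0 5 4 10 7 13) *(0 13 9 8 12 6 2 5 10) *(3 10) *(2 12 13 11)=(0 3 10 7 9 8 13 11 2 5 4)(6 12)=[3, 1, 5, 10, 0, 4, 12, 9, 13, 8, 7, 2, 6, 11]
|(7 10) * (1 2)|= 2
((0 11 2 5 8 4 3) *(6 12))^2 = (12)(0 2 8 3 11 5 4)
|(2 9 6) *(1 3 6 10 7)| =7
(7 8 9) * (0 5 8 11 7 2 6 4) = (0 5 8 9 2 6 4)(7 11) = [5, 1, 6, 3, 0, 8, 4, 11, 9, 2, 10, 7]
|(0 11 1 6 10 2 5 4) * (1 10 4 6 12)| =14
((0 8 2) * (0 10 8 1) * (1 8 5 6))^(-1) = ((0 8 2 10 5 6 1))^(-1) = (0 1 6 5 10 2 8)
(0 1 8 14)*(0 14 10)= (14)(0 1 8 10)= [1, 8, 2, 3, 4, 5, 6, 7, 10, 9, 0, 11, 12, 13, 14]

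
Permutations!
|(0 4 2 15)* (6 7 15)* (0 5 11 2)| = 6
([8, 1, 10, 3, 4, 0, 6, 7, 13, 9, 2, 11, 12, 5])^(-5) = [5, 1, 10, 3, 4, 13, 6, 7, 0, 9, 2, 11, 12, 8]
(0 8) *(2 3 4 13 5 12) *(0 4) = (0 8 4 13 5 12 2 3) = [8, 1, 3, 0, 13, 12, 6, 7, 4, 9, 10, 11, 2, 5]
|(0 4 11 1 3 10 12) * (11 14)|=8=|(0 4 14 11 1 3 10 12)|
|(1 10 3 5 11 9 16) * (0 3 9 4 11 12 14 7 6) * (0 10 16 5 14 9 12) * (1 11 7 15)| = |(0 3 14 15 1 16 11 4 7 6 10 12 9 5)| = 14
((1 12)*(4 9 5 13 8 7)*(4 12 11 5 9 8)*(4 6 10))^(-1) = (1 12 7 8 4 10 6 13 5 11)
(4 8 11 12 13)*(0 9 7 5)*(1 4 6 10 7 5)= (0 9 5)(1 4 8 11 12 13 6 10 7)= [9, 4, 2, 3, 8, 0, 10, 1, 11, 5, 7, 12, 13, 6]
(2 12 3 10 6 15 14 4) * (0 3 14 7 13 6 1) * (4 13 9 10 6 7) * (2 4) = [3, 0, 12, 6, 4, 5, 15, 9, 8, 10, 1, 11, 14, 7, 13, 2] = (0 3 6 15 2 12 14 13 7 9 10 1)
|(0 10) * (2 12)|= 2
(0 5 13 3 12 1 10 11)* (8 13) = [5, 10, 2, 12, 4, 8, 6, 7, 13, 9, 11, 0, 1, 3] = (0 5 8 13 3 12 1 10 11)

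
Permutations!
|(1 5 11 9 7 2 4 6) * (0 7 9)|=|(0 7 2 4 6 1 5 11)|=8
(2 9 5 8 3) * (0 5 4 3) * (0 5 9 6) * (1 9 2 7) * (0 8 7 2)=(1 9 4 3 2 6 8 5 7)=[0, 9, 6, 2, 3, 7, 8, 1, 5, 4]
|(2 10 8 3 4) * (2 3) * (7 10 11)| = 10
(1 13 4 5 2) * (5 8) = (1 13 4 8 5 2) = [0, 13, 1, 3, 8, 2, 6, 7, 5, 9, 10, 11, 12, 4]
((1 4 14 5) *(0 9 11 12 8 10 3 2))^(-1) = (0 2 3 10 8 12 11 9)(1 5 14 4)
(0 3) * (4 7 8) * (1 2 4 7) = [3, 2, 4, 0, 1, 5, 6, 8, 7] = (0 3)(1 2 4)(7 8)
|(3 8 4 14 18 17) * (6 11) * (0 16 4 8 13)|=|(0 16 4 14 18 17 3 13)(6 11)|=8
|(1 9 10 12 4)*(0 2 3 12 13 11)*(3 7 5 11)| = |(0 2 7 5 11)(1 9 10 13 3 12 4)| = 35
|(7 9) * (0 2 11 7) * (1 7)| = |(0 2 11 1 7 9)| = 6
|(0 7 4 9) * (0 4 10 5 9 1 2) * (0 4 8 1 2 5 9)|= |(0 7 10 9 8 1 5)(2 4)|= 14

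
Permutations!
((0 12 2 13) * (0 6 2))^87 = ((0 12)(2 13 6))^87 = (13)(0 12)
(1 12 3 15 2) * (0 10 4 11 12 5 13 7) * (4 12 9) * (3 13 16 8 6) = (0 10 12 13 7)(1 5 16 8 6 3 15 2)(4 11 9) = [10, 5, 1, 15, 11, 16, 3, 0, 6, 4, 12, 9, 13, 7, 14, 2, 8]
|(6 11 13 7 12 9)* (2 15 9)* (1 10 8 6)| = 11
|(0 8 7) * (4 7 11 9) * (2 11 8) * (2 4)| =|(0 4 7)(2 11 9)| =3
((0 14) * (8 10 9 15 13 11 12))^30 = (8 9 13 12 10 15 11)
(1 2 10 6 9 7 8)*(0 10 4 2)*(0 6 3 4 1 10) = [0, 6, 1, 4, 2, 5, 9, 8, 10, 7, 3] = (1 6 9 7 8 10 3 4 2)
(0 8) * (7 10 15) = (0 8)(7 10 15) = [8, 1, 2, 3, 4, 5, 6, 10, 0, 9, 15, 11, 12, 13, 14, 7]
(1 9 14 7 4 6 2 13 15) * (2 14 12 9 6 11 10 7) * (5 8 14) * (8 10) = [0, 6, 13, 3, 11, 10, 5, 4, 14, 12, 7, 8, 9, 15, 2, 1] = (1 6 5 10 7 4 11 8 14 2 13 15)(9 12)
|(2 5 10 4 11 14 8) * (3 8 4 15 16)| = |(2 5 10 15 16 3 8)(4 11 14)| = 21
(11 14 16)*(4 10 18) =[0, 1, 2, 3, 10, 5, 6, 7, 8, 9, 18, 14, 12, 13, 16, 15, 11, 17, 4] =(4 10 18)(11 14 16)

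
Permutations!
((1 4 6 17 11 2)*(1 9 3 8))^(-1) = (1 8 3 9 2 11 17 6 4)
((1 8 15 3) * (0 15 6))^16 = (0 8 3)(1 15 6)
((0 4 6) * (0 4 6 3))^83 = (0 3 4 6)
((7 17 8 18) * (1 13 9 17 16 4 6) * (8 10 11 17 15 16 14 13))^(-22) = (18)(10 17 11)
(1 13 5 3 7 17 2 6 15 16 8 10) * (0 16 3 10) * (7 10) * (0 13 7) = (0 16 8 13 5)(1 7 17 2 6 15 3 10) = [16, 7, 6, 10, 4, 0, 15, 17, 13, 9, 1, 11, 12, 5, 14, 3, 8, 2]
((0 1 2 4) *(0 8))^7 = ((0 1 2 4 8))^7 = (0 2 8 1 4)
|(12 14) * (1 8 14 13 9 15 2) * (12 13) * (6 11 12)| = |(1 8 14 13 9 15 2)(6 11 12)| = 21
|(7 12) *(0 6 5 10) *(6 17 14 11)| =|(0 17 14 11 6 5 10)(7 12)| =14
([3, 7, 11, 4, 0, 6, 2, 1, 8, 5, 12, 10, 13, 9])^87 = [0, 7, 6, 3, 4, 9, 5, 1, 8, 13, 11, 2, 10, 12]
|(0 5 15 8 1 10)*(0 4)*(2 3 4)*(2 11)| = |(0 5 15 8 1 10 11 2 3 4)| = 10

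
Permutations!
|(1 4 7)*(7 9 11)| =5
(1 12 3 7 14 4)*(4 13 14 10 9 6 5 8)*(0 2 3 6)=(0 2 3 7 10 9)(1 12 6 5 8 4)(13 14)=[2, 12, 3, 7, 1, 8, 5, 10, 4, 0, 9, 11, 6, 14, 13]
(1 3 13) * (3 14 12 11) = (1 14 12 11 3 13) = [0, 14, 2, 13, 4, 5, 6, 7, 8, 9, 10, 3, 11, 1, 12]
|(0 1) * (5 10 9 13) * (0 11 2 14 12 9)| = 10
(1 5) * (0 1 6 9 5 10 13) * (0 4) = (0 1 10 13 4)(5 6 9) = [1, 10, 2, 3, 0, 6, 9, 7, 8, 5, 13, 11, 12, 4]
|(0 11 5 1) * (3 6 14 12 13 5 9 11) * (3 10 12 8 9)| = 6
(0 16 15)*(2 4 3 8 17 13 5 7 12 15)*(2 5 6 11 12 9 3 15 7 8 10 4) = (0 16 5 8 17 13 6 11 12 7 9 3 10 4 15) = [16, 1, 2, 10, 15, 8, 11, 9, 17, 3, 4, 12, 7, 6, 14, 0, 5, 13]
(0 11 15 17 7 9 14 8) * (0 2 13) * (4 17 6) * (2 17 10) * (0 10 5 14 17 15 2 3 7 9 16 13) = (0 11 2)(3 7 16 13 10)(4 5 14 8 15 6)(9 17) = [11, 1, 0, 7, 5, 14, 4, 16, 15, 17, 3, 2, 12, 10, 8, 6, 13, 9]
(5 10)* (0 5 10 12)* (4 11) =[5, 1, 2, 3, 11, 12, 6, 7, 8, 9, 10, 4, 0] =(0 5 12)(4 11)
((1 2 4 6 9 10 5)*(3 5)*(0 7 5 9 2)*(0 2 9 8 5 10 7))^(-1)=(1 5 8 3 10 7 9 6 4 2)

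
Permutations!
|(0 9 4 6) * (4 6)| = 3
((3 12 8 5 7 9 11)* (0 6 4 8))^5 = (0 7)(3 8)(4 11)(5 12)(6 9)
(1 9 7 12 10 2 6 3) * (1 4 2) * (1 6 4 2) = [0, 9, 4, 2, 1, 5, 3, 12, 8, 7, 6, 11, 10] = (1 9 7 12 10 6 3 2 4)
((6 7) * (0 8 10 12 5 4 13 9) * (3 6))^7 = (0 9 13 4 5 12 10 8)(3 6 7)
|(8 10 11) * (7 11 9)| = 5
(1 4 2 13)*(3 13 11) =(1 4 2 11 3 13) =[0, 4, 11, 13, 2, 5, 6, 7, 8, 9, 10, 3, 12, 1]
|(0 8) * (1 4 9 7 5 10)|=|(0 8)(1 4 9 7 5 10)|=6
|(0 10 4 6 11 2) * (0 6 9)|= |(0 10 4 9)(2 6 11)|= 12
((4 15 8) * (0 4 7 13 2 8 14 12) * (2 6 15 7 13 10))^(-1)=(0 12 14 15 6 13 8 2 10 7 4)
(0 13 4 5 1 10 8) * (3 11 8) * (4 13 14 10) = [14, 4, 2, 11, 5, 1, 6, 7, 0, 9, 3, 8, 12, 13, 10] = (0 14 10 3 11 8)(1 4 5)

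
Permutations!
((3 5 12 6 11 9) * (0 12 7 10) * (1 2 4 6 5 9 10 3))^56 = (0 4 3)(1 5 11)(2 7 10)(6 9 12)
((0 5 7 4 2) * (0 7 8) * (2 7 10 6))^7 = ((0 5 8)(2 10 6)(4 7))^7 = (0 5 8)(2 10 6)(4 7)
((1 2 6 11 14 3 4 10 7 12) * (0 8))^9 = ((0 8)(1 2 6 11 14 3 4 10 7 12))^9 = (0 8)(1 12 7 10 4 3 14 11 6 2)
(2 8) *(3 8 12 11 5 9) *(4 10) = [0, 1, 12, 8, 10, 9, 6, 7, 2, 3, 4, 5, 11] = (2 12 11 5 9 3 8)(4 10)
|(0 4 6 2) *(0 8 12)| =|(0 4 6 2 8 12)| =6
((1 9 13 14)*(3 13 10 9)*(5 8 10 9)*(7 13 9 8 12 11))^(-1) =((1 3 9 8 10 5 12 11 7 13 14))^(-1) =(1 14 13 7 11 12 5 10 8 9 3)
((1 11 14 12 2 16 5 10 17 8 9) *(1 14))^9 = ((1 11)(2 16 5 10 17 8 9 14 12))^9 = (17)(1 11)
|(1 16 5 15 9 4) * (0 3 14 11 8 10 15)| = 12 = |(0 3 14 11 8 10 15 9 4 1 16 5)|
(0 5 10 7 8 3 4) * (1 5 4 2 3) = [4, 5, 3, 2, 0, 10, 6, 8, 1, 9, 7] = (0 4)(1 5 10 7 8)(2 3)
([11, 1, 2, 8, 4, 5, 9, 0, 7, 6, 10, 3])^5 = [0, 1, 2, 3, 4, 5, 9, 7, 8, 6, 10, 11]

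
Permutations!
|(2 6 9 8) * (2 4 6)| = |(4 6 9 8)| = 4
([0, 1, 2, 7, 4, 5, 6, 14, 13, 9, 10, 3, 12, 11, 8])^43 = [0, 1, 2, 7, 4, 5, 6, 14, 13, 9, 10, 3, 12, 11, 8]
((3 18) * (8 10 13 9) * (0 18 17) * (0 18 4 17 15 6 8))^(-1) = ((0 4 17 18 3 15 6 8 10 13 9))^(-1) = (0 9 13 10 8 6 15 3 18 17 4)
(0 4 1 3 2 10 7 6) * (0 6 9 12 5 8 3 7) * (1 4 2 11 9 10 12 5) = (0 2 12 1 7 10)(3 11 9 5 8) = [2, 7, 12, 11, 4, 8, 6, 10, 3, 5, 0, 9, 1]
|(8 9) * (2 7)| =2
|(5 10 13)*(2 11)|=|(2 11)(5 10 13)|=6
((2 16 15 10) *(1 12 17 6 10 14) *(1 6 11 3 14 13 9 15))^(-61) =(1 16 2 10 6 14 3 11 17 12)(9 13 15)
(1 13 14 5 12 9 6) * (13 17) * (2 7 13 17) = (17)(1 2 7 13 14 5 12 9 6) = [0, 2, 7, 3, 4, 12, 1, 13, 8, 6, 10, 11, 9, 14, 5, 15, 16, 17]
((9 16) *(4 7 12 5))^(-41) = ((4 7 12 5)(9 16))^(-41) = (4 5 12 7)(9 16)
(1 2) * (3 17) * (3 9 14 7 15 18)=(1 2)(3 17 9 14 7 15 18)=[0, 2, 1, 17, 4, 5, 6, 15, 8, 14, 10, 11, 12, 13, 7, 18, 16, 9, 3]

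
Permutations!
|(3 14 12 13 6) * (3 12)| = 6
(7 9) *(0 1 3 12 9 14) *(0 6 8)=[1, 3, 2, 12, 4, 5, 8, 14, 0, 7, 10, 11, 9, 13, 6]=(0 1 3 12 9 7 14 6 8)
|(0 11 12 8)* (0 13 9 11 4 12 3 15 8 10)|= |(0 4 12 10)(3 15 8 13 9 11)|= 12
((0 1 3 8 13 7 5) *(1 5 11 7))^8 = (13)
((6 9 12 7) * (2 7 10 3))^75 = (2 10 9 7 3 12 6)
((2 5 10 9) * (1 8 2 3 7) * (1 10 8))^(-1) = (2 8 5)(3 9 10 7) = ((2 5 8)(3 7 10 9))^(-1)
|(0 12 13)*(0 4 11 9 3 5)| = 8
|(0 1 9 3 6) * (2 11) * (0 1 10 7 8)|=|(0 10 7 8)(1 9 3 6)(2 11)|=4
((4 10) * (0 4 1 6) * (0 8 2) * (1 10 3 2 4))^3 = (10)(0 8 2 6 3 1 4)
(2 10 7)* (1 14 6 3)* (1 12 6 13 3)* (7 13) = (1 14 7 2 10 13 3 12 6) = [0, 14, 10, 12, 4, 5, 1, 2, 8, 9, 13, 11, 6, 3, 7]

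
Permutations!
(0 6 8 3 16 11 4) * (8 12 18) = (0 6 12 18 8 3 16 11 4) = [6, 1, 2, 16, 0, 5, 12, 7, 3, 9, 10, 4, 18, 13, 14, 15, 11, 17, 8]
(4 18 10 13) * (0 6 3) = (0 6 3)(4 18 10 13) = [6, 1, 2, 0, 18, 5, 3, 7, 8, 9, 13, 11, 12, 4, 14, 15, 16, 17, 10]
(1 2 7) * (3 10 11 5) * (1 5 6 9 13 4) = (1 2 7 5 3 10 11 6 9 13 4) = [0, 2, 7, 10, 1, 3, 9, 5, 8, 13, 11, 6, 12, 4]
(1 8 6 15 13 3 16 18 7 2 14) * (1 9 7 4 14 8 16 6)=(1 16 18 4 14 9 7 2 8)(3 6 15 13)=[0, 16, 8, 6, 14, 5, 15, 2, 1, 7, 10, 11, 12, 3, 9, 13, 18, 17, 4]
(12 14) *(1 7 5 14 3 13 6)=[0, 7, 2, 13, 4, 14, 1, 5, 8, 9, 10, 11, 3, 6, 12]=(1 7 5 14 12 3 13 6)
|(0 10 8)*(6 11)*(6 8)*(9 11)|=|(0 10 6 9 11 8)|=6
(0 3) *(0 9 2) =(0 3 9 2) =[3, 1, 0, 9, 4, 5, 6, 7, 8, 2]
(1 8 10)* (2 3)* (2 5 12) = [0, 8, 3, 5, 4, 12, 6, 7, 10, 9, 1, 11, 2] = (1 8 10)(2 3 5 12)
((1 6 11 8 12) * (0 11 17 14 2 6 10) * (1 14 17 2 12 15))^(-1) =((17)(0 11 8 15 1 10)(2 6)(12 14))^(-1) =(17)(0 10 1 15 8 11)(2 6)(12 14)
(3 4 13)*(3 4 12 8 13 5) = (3 12 8 13 4 5) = [0, 1, 2, 12, 5, 3, 6, 7, 13, 9, 10, 11, 8, 4]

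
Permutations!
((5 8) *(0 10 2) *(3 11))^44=(11)(0 2 10)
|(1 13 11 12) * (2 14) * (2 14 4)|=4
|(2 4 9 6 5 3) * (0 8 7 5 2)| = 20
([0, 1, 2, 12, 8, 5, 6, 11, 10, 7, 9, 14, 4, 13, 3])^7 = [0, 1, 2, 11, 3, 5, 6, 10, 12, 8, 4, 9, 14, 13, 7]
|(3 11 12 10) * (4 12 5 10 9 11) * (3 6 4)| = |(4 12 9 11 5 10 6)| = 7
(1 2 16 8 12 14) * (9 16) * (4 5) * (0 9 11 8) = (0 9 16)(1 2 11 8 12 14)(4 5) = [9, 2, 11, 3, 5, 4, 6, 7, 12, 16, 10, 8, 14, 13, 1, 15, 0]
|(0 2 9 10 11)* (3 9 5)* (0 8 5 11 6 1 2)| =|(1 2 11 8 5 3 9 10 6)| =9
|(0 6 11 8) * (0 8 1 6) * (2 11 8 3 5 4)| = 8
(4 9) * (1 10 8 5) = (1 10 8 5)(4 9) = [0, 10, 2, 3, 9, 1, 6, 7, 5, 4, 8]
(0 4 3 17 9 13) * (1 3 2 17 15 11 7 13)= (0 4 2 17 9 1 3 15 11 7 13)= [4, 3, 17, 15, 2, 5, 6, 13, 8, 1, 10, 7, 12, 0, 14, 11, 16, 9]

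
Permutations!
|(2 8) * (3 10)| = 2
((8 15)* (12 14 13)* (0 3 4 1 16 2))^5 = ((0 3 4 1 16 2)(8 15)(12 14 13))^5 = (0 2 16 1 4 3)(8 15)(12 13 14)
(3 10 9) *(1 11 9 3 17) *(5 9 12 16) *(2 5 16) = (1 11 12 2 5 9 17)(3 10) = [0, 11, 5, 10, 4, 9, 6, 7, 8, 17, 3, 12, 2, 13, 14, 15, 16, 1]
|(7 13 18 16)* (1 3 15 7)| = 7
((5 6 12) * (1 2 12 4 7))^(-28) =(12)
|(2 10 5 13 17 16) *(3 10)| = 7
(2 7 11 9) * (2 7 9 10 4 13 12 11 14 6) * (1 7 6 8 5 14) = [0, 7, 9, 3, 13, 14, 2, 1, 5, 6, 4, 10, 11, 12, 8] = (1 7)(2 9 6)(4 13 12 11 10)(5 14 8)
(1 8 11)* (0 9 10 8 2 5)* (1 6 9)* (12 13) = (0 1 2 5)(6 9 10 8 11)(12 13) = [1, 2, 5, 3, 4, 0, 9, 7, 11, 10, 8, 6, 13, 12]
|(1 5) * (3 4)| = 2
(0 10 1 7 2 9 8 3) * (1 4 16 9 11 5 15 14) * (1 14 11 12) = [10, 7, 12, 0, 16, 15, 6, 2, 3, 8, 4, 5, 1, 13, 14, 11, 9] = (0 10 4 16 9 8 3)(1 7 2 12)(5 15 11)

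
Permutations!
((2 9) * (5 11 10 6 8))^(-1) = (2 9)(5 8 6 10 11)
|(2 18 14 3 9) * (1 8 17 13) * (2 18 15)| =|(1 8 17 13)(2 15)(3 9 18 14)| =4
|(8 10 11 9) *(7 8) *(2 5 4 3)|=20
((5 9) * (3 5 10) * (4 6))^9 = (3 5 9 10)(4 6)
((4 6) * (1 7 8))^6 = (8)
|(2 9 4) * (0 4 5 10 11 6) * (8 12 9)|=10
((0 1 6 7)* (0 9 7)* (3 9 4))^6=(3 7)(4 9)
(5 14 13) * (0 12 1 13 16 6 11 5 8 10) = [12, 13, 2, 3, 4, 14, 11, 7, 10, 9, 0, 5, 1, 8, 16, 15, 6] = (0 12 1 13 8 10)(5 14 16 6 11)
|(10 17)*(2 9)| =2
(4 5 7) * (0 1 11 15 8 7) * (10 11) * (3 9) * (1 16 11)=(0 16 11 15 8 7 4 5)(1 10)(3 9)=[16, 10, 2, 9, 5, 0, 6, 4, 7, 3, 1, 15, 12, 13, 14, 8, 11]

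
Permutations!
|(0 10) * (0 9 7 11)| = |(0 10 9 7 11)| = 5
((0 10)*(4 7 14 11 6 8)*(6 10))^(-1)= ((0 6 8 4 7 14 11 10))^(-1)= (0 10 11 14 7 4 8 6)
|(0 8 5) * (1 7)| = |(0 8 5)(1 7)| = 6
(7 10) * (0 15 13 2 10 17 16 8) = (0 15 13 2 10 7 17 16 8) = [15, 1, 10, 3, 4, 5, 6, 17, 0, 9, 7, 11, 12, 2, 14, 13, 8, 16]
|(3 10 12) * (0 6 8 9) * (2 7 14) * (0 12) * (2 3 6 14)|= 4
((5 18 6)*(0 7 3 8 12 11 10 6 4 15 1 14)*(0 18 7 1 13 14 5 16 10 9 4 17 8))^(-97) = (0 7 1 3 5)(4 14 8 9 13 17 11 15 18 12)(6 10 16) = ((0 1 5 7 3)(4 15 13 14 18 17 8 12 11 9)(6 16 10))^(-97)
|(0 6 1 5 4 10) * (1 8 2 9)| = 9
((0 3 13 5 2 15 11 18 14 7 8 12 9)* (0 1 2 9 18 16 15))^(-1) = (0 2 1 9 5 13 3)(7 14 18 12 8)(11 15 16)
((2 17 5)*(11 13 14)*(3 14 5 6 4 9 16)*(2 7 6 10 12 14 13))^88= (2 14 10)(11 12 17)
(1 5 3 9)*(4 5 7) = (1 7 4 5 3 9) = [0, 7, 2, 9, 5, 3, 6, 4, 8, 1]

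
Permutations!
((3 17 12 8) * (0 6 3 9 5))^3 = ((0 6 3 17 12 8 9 5))^3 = (0 17 9 6 12 5 3 8)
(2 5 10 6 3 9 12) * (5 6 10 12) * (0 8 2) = (0 8 2 6 3 9 5 12) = [8, 1, 6, 9, 4, 12, 3, 7, 2, 5, 10, 11, 0]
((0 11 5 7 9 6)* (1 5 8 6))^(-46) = (0 8)(1 7)(5 9)(6 11)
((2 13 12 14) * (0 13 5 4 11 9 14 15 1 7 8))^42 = ((0 13 12 15 1 7 8)(2 5 4 11 9 14))^42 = (15)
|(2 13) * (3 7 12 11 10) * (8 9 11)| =14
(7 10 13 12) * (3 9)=[0, 1, 2, 9, 4, 5, 6, 10, 8, 3, 13, 11, 7, 12]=(3 9)(7 10 13 12)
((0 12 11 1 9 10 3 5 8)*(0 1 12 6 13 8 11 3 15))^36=(0 1)(6 9)(8 15)(10 13)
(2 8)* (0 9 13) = [9, 1, 8, 3, 4, 5, 6, 7, 2, 13, 10, 11, 12, 0] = (0 9 13)(2 8)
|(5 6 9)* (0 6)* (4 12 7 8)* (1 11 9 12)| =10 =|(0 6 12 7 8 4 1 11 9 5)|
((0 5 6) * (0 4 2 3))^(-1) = ((0 5 6 4 2 3))^(-1) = (0 3 2 4 6 5)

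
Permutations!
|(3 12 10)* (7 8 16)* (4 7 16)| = 3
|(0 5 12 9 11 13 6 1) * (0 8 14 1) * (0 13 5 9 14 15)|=|(0 9 11 5 12 14 1 8 15)(6 13)|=18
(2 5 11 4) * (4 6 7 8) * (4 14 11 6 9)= (2 5 6 7 8 14 11 9 4)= [0, 1, 5, 3, 2, 6, 7, 8, 14, 4, 10, 9, 12, 13, 11]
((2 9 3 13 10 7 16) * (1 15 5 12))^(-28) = ((1 15 5 12)(2 9 3 13 10 7 16))^(-28) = (16)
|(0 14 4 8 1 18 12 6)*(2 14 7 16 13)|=|(0 7 16 13 2 14 4 8 1 18 12 6)|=12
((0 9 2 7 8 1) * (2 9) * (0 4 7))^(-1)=(9)(0 2)(1 8 7 4)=((9)(0 2)(1 4 7 8))^(-1)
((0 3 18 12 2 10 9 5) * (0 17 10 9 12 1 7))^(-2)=((0 3 18 1 7)(2 9 5 17 10 12))^(-2)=(0 1 3 7 18)(2 10 5)(9 12 17)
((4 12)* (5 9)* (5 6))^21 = ((4 12)(5 9 6))^21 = (4 12)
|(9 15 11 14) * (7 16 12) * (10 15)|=15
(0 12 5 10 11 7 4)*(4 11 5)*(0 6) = (0 12 4 6)(5 10)(7 11) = [12, 1, 2, 3, 6, 10, 0, 11, 8, 9, 5, 7, 4]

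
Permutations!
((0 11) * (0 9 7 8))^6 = (0 11 9 7 8)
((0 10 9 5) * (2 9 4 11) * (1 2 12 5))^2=((0 10 4 11 12 5)(1 2 9))^2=(0 4 12)(1 9 2)(5 10 11)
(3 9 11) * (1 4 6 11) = (1 4 6 11 3 9) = [0, 4, 2, 9, 6, 5, 11, 7, 8, 1, 10, 3]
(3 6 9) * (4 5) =(3 6 9)(4 5) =[0, 1, 2, 6, 5, 4, 9, 7, 8, 3]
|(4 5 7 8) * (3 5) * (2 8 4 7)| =|(2 8 7 4 3 5)| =6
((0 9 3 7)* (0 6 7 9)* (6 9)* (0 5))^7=(0 5)(3 9 7 6)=((0 5)(3 6 7 9))^7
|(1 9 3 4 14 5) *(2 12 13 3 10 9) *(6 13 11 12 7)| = 18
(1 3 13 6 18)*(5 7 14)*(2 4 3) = (1 2 4 3 13 6 18)(5 7 14) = [0, 2, 4, 13, 3, 7, 18, 14, 8, 9, 10, 11, 12, 6, 5, 15, 16, 17, 1]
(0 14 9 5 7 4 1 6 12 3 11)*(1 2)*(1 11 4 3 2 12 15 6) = (0 14 9 5 7 3 4 12 2 11)(6 15) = [14, 1, 11, 4, 12, 7, 15, 3, 8, 5, 10, 0, 2, 13, 9, 6]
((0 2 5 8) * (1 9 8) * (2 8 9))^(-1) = (9)(0 8)(1 5 2)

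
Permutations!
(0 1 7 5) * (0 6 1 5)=(0 5 6 1 7)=[5, 7, 2, 3, 4, 6, 1, 0]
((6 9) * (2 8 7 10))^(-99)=(2 8 7 10)(6 9)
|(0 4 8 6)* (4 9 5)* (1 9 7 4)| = |(0 7 4 8 6)(1 9 5)| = 15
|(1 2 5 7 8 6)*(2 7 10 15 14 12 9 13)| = |(1 7 8 6)(2 5 10 15 14 12 9 13)| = 8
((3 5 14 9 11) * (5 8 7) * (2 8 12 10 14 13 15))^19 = ((2 8 7 5 13 15)(3 12 10 14 9 11))^19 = (2 8 7 5 13 15)(3 12 10 14 9 11)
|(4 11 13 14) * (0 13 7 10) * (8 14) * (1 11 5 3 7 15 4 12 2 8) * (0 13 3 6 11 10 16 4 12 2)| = |(0 3 7 16 4 5 6 11 15 12)(1 10 13)(2 8 14)| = 30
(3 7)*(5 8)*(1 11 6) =(1 11 6)(3 7)(5 8) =[0, 11, 2, 7, 4, 8, 1, 3, 5, 9, 10, 6]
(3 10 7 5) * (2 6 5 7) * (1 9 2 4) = (1 9 2 6 5 3 10 4) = [0, 9, 6, 10, 1, 3, 5, 7, 8, 2, 4]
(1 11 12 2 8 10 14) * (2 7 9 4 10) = [0, 11, 8, 3, 10, 5, 6, 9, 2, 4, 14, 12, 7, 13, 1] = (1 11 12 7 9 4 10 14)(2 8)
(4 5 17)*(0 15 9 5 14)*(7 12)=[15, 1, 2, 3, 14, 17, 6, 12, 8, 5, 10, 11, 7, 13, 0, 9, 16, 4]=(0 15 9 5 17 4 14)(7 12)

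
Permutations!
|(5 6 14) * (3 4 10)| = |(3 4 10)(5 6 14)| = 3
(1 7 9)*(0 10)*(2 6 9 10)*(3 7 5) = (0 2 6 9 1 5 3 7 10) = [2, 5, 6, 7, 4, 3, 9, 10, 8, 1, 0]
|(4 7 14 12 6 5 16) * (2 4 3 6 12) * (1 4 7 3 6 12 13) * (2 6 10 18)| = 40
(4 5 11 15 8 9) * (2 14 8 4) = (2 14 8 9)(4 5 11 15) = [0, 1, 14, 3, 5, 11, 6, 7, 9, 2, 10, 15, 12, 13, 8, 4]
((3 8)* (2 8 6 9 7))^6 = (9)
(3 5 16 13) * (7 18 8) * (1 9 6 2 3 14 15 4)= [0, 9, 3, 5, 1, 16, 2, 18, 7, 6, 10, 11, 12, 14, 15, 4, 13, 17, 8]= (1 9 6 2 3 5 16 13 14 15 4)(7 18 8)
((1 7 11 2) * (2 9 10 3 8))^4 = (1 10)(2 9)(3 7)(8 11)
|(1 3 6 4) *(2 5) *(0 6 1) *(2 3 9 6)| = |(0 2 5 3 1 9 6 4)| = 8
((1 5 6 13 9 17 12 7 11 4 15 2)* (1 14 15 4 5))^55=(2 14 15)(5 11 7 12 17 9 13 6)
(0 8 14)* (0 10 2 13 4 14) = [8, 1, 13, 3, 14, 5, 6, 7, 0, 9, 2, 11, 12, 4, 10] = (0 8)(2 13 4 14 10)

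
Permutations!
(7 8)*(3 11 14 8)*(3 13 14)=(3 11)(7 13 14 8)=[0, 1, 2, 11, 4, 5, 6, 13, 7, 9, 10, 3, 12, 14, 8]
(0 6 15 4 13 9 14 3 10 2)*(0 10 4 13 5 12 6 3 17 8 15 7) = [3, 1, 10, 4, 5, 12, 7, 0, 15, 14, 2, 11, 6, 9, 17, 13, 16, 8] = (0 3 4 5 12 6 7)(2 10)(8 15 13 9 14 17)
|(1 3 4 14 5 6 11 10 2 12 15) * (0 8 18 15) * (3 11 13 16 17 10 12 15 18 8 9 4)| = |(18)(0 9 4 14 5 6 13 16 17 10 2 15 1 11 12)| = 15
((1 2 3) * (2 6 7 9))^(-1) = ((1 6 7 9 2 3))^(-1) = (1 3 2 9 7 6)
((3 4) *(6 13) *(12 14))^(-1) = ((3 4)(6 13)(12 14))^(-1) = (3 4)(6 13)(12 14)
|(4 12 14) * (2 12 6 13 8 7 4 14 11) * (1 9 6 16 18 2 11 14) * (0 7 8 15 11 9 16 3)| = |(0 7 4 3)(1 16 18 2 12 14)(6 13 15 11 9)| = 60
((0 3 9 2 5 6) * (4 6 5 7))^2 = (0 9 7 6 3 2 4)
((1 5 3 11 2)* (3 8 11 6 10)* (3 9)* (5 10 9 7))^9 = (1 7 8 2 10 5 11)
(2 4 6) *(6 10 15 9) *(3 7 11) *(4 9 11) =(2 9 6)(3 7 4 10 15 11) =[0, 1, 9, 7, 10, 5, 2, 4, 8, 6, 15, 3, 12, 13, 14, 11]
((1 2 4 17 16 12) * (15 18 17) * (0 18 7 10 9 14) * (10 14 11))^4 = ((0 18 17 16 12 1 2 4 15 7 14)(9 11 10))^4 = (0 12 15 18 1 7 17 2 14 16 4)(9 11 10)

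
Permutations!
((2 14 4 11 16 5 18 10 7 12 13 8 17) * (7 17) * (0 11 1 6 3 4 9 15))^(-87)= ((0 11 16 5 18 10 17 2 14 9 15)(1 6 3 4)(7 12 13 8))^(-87)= (0 11 16 5 18 10 17 2 14 9 15)(1 6 3 4)(7 12 13 8)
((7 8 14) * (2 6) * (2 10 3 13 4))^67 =(2 6 10 3 13 4)(7 8 14) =((2 6 10 3 13 4)(7 8 14))^67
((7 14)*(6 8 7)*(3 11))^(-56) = (14)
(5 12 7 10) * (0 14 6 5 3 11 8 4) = (0 14 6 5 12 7 10 3 11 8 4) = [14, 1, 2, 11, 0, 12, 5, 10, 4, 9, 3, 8, 7, 13, 6]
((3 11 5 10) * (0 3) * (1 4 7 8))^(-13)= (0 11 10 3 5)(1 8 7 4)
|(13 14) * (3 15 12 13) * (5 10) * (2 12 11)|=|(2 12 13 14 3 15 11)(5 10)|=14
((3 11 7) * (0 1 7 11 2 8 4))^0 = ((11)(0 1 7 3 2 8 4))^0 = (11)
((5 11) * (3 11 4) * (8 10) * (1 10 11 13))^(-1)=(1 13 3 4 5 11 8 10)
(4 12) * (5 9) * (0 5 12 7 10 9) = (0 5)(4 7 10 9 12) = [5, 1, 2, 3, 7, 0, 6, 10, 8, 12, 9, 11, 4]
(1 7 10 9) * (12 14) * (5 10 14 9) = [0, 7, 2, 3, 4, 10, 6, 14, 8, 1, 5, 11, 9, 13, 12] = (1 7 14 12 9)(5 10)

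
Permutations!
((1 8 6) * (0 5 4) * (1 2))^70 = (0 5 4)(1 6)(2 8)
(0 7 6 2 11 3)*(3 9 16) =(0 7 6 2 11 9 16 3) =[7, 1, 11, 0, 4, 5, 2, 6, 8, 16, 10, 9, 12, 13, 14, 15, 3]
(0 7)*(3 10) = (0 7)(3 10) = [7, 1, 2, 10, 4, 5, 6, 0, 8, 9, 3]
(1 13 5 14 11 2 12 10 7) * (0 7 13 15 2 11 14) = (0 7 1 15 2 12 10 13 5) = [7, 15, 12, 3, 4, 0, 6, 1, 8, 9, 13, 11, 10, 5, 14, 2]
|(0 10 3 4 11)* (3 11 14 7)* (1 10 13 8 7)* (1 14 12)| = |(14)(0 13 8 7 3 4 12 1 10 11)| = 10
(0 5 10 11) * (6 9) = (0 5 10 11)(6 9) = [5, 1, 2, 3, 4, 10, 9, 7, 8, 6, 11, 0]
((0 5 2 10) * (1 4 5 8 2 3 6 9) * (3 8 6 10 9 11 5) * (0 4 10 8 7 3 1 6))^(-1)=((1 10 4)(2 9 6 11 5 7 3 8))^(-1)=(1 4 10)(2 8 3 7 5 11 6 9)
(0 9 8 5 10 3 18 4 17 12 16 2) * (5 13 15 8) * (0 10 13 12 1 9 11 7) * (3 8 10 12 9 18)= [11, 18, 12, 3, 17, 13, 6, 0, 9, 5, 8, 7, 16, 15, 14, 10, 2, 1, 4]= (0 11 7)(1 18 4 17)(2 12 16)(5 13 15 10 8 9)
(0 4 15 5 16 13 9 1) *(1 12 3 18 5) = (0 4 15 1)(3 18 5 16 13 9 12) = [4, 0, 2, 18, 15, 16, 6, 7, 8, 12, 10, 11, 3, 9, 14, 1, 13, 17, 5]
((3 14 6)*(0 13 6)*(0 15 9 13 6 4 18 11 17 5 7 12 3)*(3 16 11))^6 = (3 18 4 13 9 15 14)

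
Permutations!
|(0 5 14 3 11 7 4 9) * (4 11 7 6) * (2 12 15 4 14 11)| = 12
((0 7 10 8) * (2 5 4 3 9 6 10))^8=((0 7 2 5 4 3 9 6 10 8))^8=(0 10 9 4 2)(3 5 7 8 6)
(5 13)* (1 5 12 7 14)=(1 5 13 12 7 14)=[0, 5, 2, 3, 4, 13, 6, 14, 8, 9, 10, 11, 7, 12, 1]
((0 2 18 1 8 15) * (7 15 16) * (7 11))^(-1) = ((0 2 18 1 8 16 11 7 15))^(-1) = (0 15 7 11 16 8 1 18 2)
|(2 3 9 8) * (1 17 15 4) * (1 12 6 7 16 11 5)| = |(1 17 15 4 12 6 7 16 11 5)(2 3 9 8)| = 20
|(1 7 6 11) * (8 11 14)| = 6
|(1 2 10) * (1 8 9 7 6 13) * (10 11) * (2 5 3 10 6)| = 11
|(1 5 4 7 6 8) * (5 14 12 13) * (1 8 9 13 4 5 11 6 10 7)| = 4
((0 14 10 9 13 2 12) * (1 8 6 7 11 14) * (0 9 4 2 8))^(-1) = ((0 1)(2 12 9 13 8 6 7 11 14 10 4))^(-1) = (0 1)(2 4 10 14 11 7 6 8 13 9 12)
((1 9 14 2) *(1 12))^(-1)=((1 9 14 2 12))^(-1)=(1 12 2 14 9)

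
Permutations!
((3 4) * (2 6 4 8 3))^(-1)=((2 6 4)(3 8))^(-1)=(2 4 6)(3 8)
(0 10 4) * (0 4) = (0 10) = [10, 1, 2, 3, 4, 5, 6, 7, 8, 9, 0]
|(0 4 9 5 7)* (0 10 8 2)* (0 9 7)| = |(0 4 7 10 8 2 9 5)| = 8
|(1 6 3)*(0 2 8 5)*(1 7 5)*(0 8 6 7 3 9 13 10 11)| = |(0 2 6 9 13 10 11)(1 7 5 8)| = 28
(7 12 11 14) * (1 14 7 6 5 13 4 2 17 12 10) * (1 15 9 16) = [0, 14, 17, 3, 2, 13, 5, 10, 8, 16, 15, 7, 11, 4, 6, 9, 1, 12] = (1 14 6 5 13 4 2 17 12 11 7 10 15 9 16)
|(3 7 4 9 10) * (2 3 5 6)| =|(2 3 7 4 9 10 5 6)| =8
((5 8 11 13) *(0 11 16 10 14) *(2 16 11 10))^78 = (16)(5 11)(8 13)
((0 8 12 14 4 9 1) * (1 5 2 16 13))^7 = ((0 8 12 14 4 9 5 2 16 13 1))^7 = (0 2 14 1 5 12 13 9 8 16 4)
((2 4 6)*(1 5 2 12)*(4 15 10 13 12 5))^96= ((1 4 6 5 2 15 10 13 12))^96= (1 10 5)(2 4 13)(6 12 15)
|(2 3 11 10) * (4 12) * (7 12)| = 12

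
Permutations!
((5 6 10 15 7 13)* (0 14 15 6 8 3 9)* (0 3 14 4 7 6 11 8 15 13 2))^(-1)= (0 2 7 4)(3 9)(5 13 14 8 11 10 6 15)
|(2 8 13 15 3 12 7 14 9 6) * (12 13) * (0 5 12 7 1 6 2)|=15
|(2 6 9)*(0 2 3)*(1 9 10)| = 7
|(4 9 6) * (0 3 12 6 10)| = 7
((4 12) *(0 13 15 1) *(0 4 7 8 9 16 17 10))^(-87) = (0 16 7 1)(4 13 17 8)(9 12 15 10)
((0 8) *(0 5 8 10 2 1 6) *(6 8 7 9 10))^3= ((0 6)(1 8 5 7 9 10 2))^3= (0 6)(1 7 2 5 10 8 9)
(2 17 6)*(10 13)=(2 17 6)(10 13)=[0, 1, 17, 3, 4, 5, 2, 7, 8, 9, 13, 11, 12, 10, 14, 15, 16, 6]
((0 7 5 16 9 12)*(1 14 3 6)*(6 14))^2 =(0 5 9)(7 16 12)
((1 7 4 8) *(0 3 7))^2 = (0 7 8)(1 3 4)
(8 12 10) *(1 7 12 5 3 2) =(1 7 12 10 8 5 3 2) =[0, 7, 1, 2, 4, 3, 6, 12, 5, 9, 8, 11, 10]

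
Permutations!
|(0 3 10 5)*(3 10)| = 3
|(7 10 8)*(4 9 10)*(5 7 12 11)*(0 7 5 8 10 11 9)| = |(0 7 4)(8 12 9 11)| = 12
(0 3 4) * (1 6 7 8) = (0 3 4)(1 6 7 8) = [3, 6, 2, 4, 0, 5, 7, 8, 1]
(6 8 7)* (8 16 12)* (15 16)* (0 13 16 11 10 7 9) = [13, 1, 2, 3, 4, 5, 15, 6, 9, 0, 7, 10, 8, 16, 14, 11, 12] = (0 13 16 12 8 9)(6 15 11 10 7)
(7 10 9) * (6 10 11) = (6 10 9 7 11) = [0, 1, 2, 3, 4, 5, 10, 11, 8, 7, 9, 6]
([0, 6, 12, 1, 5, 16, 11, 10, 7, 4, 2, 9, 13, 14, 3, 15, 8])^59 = [0, 3, 10, 14, 9, 4, 1, 8, 16, 11, 7, 6, 2, 12, 13, 15, 5]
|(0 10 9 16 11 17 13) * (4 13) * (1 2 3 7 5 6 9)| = 14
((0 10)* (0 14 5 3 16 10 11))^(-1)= (0 11)(3 5 14 10 16)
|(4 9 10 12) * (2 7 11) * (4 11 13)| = |(2 7 13 4 9 10 12 11)| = 8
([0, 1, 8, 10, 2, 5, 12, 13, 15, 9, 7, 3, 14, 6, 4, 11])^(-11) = [0, 1, 8, 10, 2, 5, 12, 13, 15, 9, 7, 3, 14, 6, 4, 11]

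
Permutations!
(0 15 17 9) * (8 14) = (0 15 17 9)(8 14) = [15, 1, 2, 3, 4, 5, 6, 7, 14, 0, 10, 11, 12, 13, 8, 17, 16, 9]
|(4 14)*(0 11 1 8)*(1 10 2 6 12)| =8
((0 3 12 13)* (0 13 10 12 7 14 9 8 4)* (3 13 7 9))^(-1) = ((0 13 7 14 3 9 8 4)(10 12))^(-1) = (0 4 8 9 3 14 7 13)(10 12)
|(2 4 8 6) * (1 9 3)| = |(1 9 3)(2 4 8 6)| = 12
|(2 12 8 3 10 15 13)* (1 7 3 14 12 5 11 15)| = |(1 7 3 10)(2 5 11 15 13)(8 14 12)| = 60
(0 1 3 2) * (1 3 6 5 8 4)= (0 3 2)(1 6 5 8 4)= [3, 6, 0, 2, 1, 8, 5, 7, 4]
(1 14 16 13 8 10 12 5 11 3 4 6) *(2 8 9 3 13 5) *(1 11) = (1 14 16 5)(2 8 10 12)(3 4 6 11 13 9) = [0, 14, 8, 4, 6, 1, 11, 7, 10, 3, 12, 13, 2, 9, 16, 15, 5]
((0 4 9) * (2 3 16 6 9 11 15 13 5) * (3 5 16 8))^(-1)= (0 9 6 16 13 15 11 4)(2 5)(3 8)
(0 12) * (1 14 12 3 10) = [3, 14, 2, 10, 4, 5, 6, 7, 8, 9, 1, 11, 0, 13, 12] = (0 3 10 1 14 12)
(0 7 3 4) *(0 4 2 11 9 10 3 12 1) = (0 7 12 1)(2 11 9 10 3) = [7, 0, 11, 2, 4, 5, 6, 12, 8, 10, 3, 9, 1]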